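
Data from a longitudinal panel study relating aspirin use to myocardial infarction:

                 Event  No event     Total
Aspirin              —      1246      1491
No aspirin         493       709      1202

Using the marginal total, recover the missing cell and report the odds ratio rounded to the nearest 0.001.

The missing cell is in the exposed row: 1491 − 1246 = 245.
So a = 245, b = 1246, c = 493, d = 709.
OR = (a·d)/(b·c) = (245 × 709) / (1246 × 493) = 173705 / 614278 = 0.28278

0.283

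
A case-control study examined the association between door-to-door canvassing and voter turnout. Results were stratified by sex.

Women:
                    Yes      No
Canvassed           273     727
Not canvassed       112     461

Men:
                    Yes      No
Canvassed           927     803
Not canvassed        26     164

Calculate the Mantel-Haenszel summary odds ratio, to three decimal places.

2.541

OR_MH = Σ(aᵢdᵢ/nᵢ) / Σ(bᵢcᵢ/nᵢ), where nᵢ is the stratum total.
Stratum 1 (Women): n = 1573; a·d/n = 273·461/1573 = 80.0083; b·c/n = 727·112/1573 = 51.7635
Stratum 2 (Men): n = 1920; a·d/n = 927·164/1920 = 79.1813; b·c/n = 803·26/1920 = 10.8740
OR_MH = (80.0083 + 79.1813) / (51.7635 + 10.8740) = 159.1895 / 62.6375 = 2.54144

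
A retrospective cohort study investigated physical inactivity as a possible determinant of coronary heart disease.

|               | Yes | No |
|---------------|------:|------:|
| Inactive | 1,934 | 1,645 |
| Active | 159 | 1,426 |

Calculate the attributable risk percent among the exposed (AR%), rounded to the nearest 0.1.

81.4

Cells: a = 1934, b = 1645, c = 159, d = 1426.
Risk in exposed = 1934/3579 = 0.54037; risk in unexposed = 159/1585 = 0.10032.
RR = 0.54037/0.10032 = 5.38675
AR% = (RR − 1)/RR × 100 = (5.38675 − 1)/5.38675 × 100 = 81.4359%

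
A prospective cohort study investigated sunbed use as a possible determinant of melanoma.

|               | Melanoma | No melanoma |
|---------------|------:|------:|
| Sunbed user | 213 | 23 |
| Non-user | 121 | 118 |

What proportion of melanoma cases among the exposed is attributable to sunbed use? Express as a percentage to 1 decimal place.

Cells: a = 213, b = 23, c = 121, d = 118.
Risk in exposed = 213/236 = 0.90254; risk in unexposed = 121/239 = 0.50628.
RR = 0.90254/0.50628 = 1.78271
AR% = (RR − 1)/RR × 100 = (1.78271 − 1)/1.78271 × 100 = 43.9056%

43.9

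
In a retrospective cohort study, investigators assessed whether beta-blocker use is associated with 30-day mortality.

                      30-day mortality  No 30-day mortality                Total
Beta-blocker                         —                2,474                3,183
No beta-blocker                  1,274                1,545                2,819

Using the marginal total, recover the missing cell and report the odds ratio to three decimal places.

The missing cell is in the exposed row: 3183 − 2474 = 709.
So a = 709, b = 2474, c = 1274, d = 1545.
OR = (a·d)/(b·c) = (709 × 1545) / (2474 × 1274) = 1095405 / 3151876 = 0.34754

0.348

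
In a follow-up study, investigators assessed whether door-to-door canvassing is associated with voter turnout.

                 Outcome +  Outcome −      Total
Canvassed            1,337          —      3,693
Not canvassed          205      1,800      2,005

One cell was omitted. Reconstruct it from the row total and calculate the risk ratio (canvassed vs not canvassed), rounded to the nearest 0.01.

3.54

The missing cell is in the exposed row: 3693 − 1337 = 2356.
So a = 1337, b = 2356, c = 205, d = 1800.
RR = [a/(a+b)] / [c/(c+d)] = (1337/3693) / (205/2005) = 0.36204/0.10224 = 3.54089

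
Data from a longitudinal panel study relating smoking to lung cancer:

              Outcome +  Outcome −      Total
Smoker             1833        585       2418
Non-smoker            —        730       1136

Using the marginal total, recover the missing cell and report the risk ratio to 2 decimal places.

2.12

The missing cell is in the unexposed row: 1136 − 730 = 406.
So a = 1833, b = 585, c = 406, d = 730.
RR = [a/(a+b)] / [c/(c+d)] = (1833/2418) / (406/1136) = 0.75806/0.35739 = 2.12109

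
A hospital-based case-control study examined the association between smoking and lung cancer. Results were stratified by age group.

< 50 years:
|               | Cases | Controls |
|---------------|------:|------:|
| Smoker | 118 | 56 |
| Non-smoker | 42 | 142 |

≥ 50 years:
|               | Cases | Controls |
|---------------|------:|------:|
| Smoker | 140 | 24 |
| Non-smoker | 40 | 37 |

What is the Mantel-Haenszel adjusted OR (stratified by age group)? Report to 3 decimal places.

OR_MH = Σ(aᵢdᵢ/nᵢ) / Σ(bᵢcᵢ/nᵢ), where nᵢ is the stratum total.
Stratum 1 (< 50 years): n = 358; a·d/n = 118·142/358 = 46.8045; b·c/n = 56·42/358 = 6.5698
Stratum 2 (≥ 50 years): n = 241; a·d/n = 140·37/241 = 21.4938; b·c/n = 24·40/241 = 3.9834
OR_MH = (46.8045 + 21.4938) / (6.5698 + 3.9834) = 68.2982 / 10.5532 = 6.47178

6.472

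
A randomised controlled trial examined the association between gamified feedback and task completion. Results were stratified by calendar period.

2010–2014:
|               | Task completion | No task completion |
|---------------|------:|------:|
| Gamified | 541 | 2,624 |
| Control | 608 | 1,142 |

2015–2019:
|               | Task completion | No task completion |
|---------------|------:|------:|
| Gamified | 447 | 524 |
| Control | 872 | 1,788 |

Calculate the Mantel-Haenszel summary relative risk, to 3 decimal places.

RR_MH = Σ(aᵢ·n₀ᵢ/nᵢ) / Σ(cᵢ·n₁ᵢ/nᵢ), with n₁ᵢ = aᵢ+bᵢ (exposed), n₀ᵢ = cᵢ+dᵢ (unexposed), nᵢ = n₁ᵢ+n₀ᵢ.
Stratum 1 (2010–2014): n₁ = 3165, n₀ = 1750, n = 4915; a·n₀/n = 541·1750/4915 = 192.6246; c·n₁/n = 608·3165/4915 = 391.5198
Stratum 2 (2015–2019): n₁ = 971, n₀ = 2660, n = 3631; a·n₀/n = 447·2660/3631 = 327.4635; c·n₁/n = 872·971/3631 = 233.1898
RR_MH = (192.6246 + 327.4635) / (391.5198 + 233.1898) = 520.0881 / 624.7096 = 0.83253

0.833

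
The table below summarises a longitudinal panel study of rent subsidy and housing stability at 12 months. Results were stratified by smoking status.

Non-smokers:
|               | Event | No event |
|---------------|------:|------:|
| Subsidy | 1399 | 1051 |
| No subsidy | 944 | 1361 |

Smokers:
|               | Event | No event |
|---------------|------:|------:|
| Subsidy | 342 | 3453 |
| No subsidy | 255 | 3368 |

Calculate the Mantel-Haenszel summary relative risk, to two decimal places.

1.37

RR_MH = Σ(aᵢ·n₀ᵢ/nᵢ) / Σ(cᵢ·n₁ᵢ/nᵢ), with n₁ᵢ = aᵢ+bᵢ (exposed), n₀ᵢ = cᵢ+dᵢ (unexposed), nᵢ = n₁ᵢ+n₀ᵢ.
Stratum 1 (Non-smokers): n₁ = 2450, n₀ = 2305, n = 4755; a·n₀/n = 1399·2305/4755 = 678.1693; c·n₁/n = 944·2450/4755 = 486.3933
Stratum 2 (Smokers): n₁ = 3795, n₀ = 3623, n = 7418; a·n₀/n = 342·3623/7418 = 167.0350; c·n₁/n = 255·3795/7418 = 130.4563
RR_MH = (678.1693 + 167.0350) / (486.3933 + 130.4563) = 845.2043 / 616.8496 = 1.37020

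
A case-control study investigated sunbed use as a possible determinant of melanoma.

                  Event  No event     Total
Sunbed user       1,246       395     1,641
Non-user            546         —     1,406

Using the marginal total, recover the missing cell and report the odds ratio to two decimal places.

The missing cell is in the unexposed row: 1406 − 546 = 860.
So a = 1246, b = 395, c = 546, d = 860.
OR = (a·d)/(b·c) = (1246 × 860) / (395 × 546) = 1071560 / 215670 = 4.96852

4.97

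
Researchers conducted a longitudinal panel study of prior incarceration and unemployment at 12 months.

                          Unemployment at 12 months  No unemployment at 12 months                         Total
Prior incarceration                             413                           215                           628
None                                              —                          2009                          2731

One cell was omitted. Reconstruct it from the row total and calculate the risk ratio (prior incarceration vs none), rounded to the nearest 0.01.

2.49

The missing cell is in the unexposed row: 2731 − 2009 = 722.
So a = 413, b = 215, c = 722, d = 2009.
RR = [a/(a+b)] / [c/(c+d)] = (413/628) / (722/2731) = 0.65764/0.26437 = 2.48757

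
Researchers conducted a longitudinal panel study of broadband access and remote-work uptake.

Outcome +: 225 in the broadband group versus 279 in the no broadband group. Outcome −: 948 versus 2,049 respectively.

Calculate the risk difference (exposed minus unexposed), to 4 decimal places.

From the description: a = 225, b = 948, c = 279, d = 2049.
Risk in exposed = 225/1173 = 0.191816; risk in unexposed = 279/2328 = 0.119845.
Risk difference = 0.191816 − 0.119845 = 0.071970

0.0720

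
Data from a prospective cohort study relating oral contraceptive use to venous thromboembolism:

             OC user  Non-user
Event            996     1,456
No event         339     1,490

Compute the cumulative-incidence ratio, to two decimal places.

1.51

Reading the table with exposure as columns: a = 996 (OC user, case), b = 339 (OC user, non-case), c = 1456 (Non-user, case), d = 1490.
Risk in exposed = 996/1335 = 0.74607; risk in unexposed = 1456/2946 = 0.49423.
RR = 0.74607 / 0.49423 = 1.50956
The risk among the exposed is 1.51 times that among the unexposed.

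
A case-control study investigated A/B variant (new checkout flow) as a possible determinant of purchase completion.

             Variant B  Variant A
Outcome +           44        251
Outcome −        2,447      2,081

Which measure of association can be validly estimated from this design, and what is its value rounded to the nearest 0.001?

Reading the table with exposure as columns: a = 44 (Variant B, case), b = 2447 (Variant B, non-case), c = 251 (Variant A, case), d = 2081.
This is a case-control study: participants were sampled on outcome status, so risks in the source population cannot be estimated directly — relative risk is not valid here. The odds ratio is the appropriate measure.
OR = (a·d)/(b·c) = (44 × 2081) / (2447 × 251) = 91564 / 614197 = 0.14908

0.149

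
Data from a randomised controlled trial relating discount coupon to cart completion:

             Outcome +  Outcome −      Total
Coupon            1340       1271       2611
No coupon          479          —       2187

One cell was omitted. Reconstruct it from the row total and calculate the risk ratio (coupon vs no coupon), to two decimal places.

The missing cell is in the unexposed row: 2187 − 479 = 1708.
So a = 1340, b = 1271, c = 479, d = 1708.
RR = [a/(a+b)] / [c/(c+d)] = (1340/2611) / (479/2187) = 0.51321/0.21902 = 2.34321

2.34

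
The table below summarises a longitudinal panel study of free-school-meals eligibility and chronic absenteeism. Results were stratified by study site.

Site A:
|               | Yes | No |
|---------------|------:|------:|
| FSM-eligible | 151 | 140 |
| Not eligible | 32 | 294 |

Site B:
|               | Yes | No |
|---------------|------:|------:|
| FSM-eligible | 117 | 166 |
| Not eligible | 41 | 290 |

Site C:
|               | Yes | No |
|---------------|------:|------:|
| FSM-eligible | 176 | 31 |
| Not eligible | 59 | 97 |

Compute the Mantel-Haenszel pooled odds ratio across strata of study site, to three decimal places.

7.451

OR_MH = Σ(aᵢdᵢ/nᵢ) / Σ(bᵢcᵢ/nᵢ), where nᵢ is the stratum total.
Stratum 1 (Site A): n = 617; a·d/n = 151·294/617 = 71.9514; b·c/n = 140·32/617 = 7.2609
Stratum 2 (Site B): n = 614; a·d/n = 117·290/614 = 55.2606; b·c/n = 166·41/614 = 11.0847
Stratum 3 (Site C): n = 363; a·d/n = 176·97/363 = 47.0303; b·c/n = 31·59/363 = 5.0386
OR_MH = (71.9514 + 55.2606 + 47.0303) / (7.2609 + 11.0847 + 5.0386) = 174.2423 / 23.3842 = 7.45128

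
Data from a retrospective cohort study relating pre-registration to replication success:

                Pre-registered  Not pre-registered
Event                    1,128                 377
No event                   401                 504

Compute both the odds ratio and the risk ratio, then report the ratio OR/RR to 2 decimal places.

2.18

Reading the table with exposure as columns: a = 1128 (Pre-registered, case), b = 401 (Pre-registered, non-case), c = 377 (Not pre-registered, case), d = 504.
OR = (1128·504)/(401·377) = 568512/151177 = 3.76057
Risk in exposed = 1128/1529 = 0.73774; risk in unexposed = 377/881 = 0.42792; RR = 1.72400
OR/RR = 3.76057 / 1.72400 = 2.18131
The outcome is not rare, so the OR lies further from 1 than the RR.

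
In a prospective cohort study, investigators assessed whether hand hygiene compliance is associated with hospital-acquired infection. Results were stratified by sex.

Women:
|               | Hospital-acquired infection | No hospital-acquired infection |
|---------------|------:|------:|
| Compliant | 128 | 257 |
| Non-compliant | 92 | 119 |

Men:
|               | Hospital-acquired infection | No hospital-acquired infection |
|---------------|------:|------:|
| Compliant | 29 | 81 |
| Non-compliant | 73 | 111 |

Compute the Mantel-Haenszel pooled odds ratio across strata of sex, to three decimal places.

OR_MH = Σ(aᵢdᵢ/nᵢ) / Σ(bᵢcᵢ/nᵢ), where nᵢ is the stratum total.
Stratum 1 (Women): n = 596; a·d/n = 128·119/596 = 25.5570; b·c/n = 257·92/596 = 39.6711
Stratum 2 (Men): n = 294; a·d/n = 29·111/294 = 10.9490; b·c/n = 81·73/294 = 20.1122
OR_MH = (25.5570 + 10.9490) / (39.6711 + 20.1122) = 36.5060 / 59.7834 = 0.61064

0.611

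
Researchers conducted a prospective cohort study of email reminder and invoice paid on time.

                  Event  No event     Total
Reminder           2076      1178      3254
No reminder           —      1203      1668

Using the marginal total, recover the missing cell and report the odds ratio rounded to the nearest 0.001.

The missing cell is in the unexposed row: 1668 − 1203 = 465.
So a = 2076, b = 1178, c = 465, d = 1203.
OR = (a·d)/(b·c) = (2076 × 1203) / (1178 × 465) = 2497428 / 547770 = 4.55926

4.559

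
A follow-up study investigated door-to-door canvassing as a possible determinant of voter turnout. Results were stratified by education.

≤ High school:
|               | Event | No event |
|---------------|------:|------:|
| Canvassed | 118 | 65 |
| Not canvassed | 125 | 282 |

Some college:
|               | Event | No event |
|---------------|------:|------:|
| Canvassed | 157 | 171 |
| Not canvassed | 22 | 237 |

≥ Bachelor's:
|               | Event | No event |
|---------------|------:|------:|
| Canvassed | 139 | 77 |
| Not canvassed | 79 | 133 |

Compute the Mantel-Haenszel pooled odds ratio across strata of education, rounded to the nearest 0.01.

4.74

OR_MH = Σ(aᵢdᵢ/nᵢ) / Σ(bᵢcᵢ/nᵢ), where nᵢ is the stratum total.
Stratum 1 (≤ High school): n = 590; a·d/n = 118·282/590 = 56.4000; b·c/n = 65·125/590 = 13.7712
Stratum 2 (Some college): n = 587; a·d/n = 157·237/587 = 63.3884; b·c/n = 171·22/587 = 6.4089
Stratum 3 (≥ Bachelor's): n = 428; a·d/n = 139·133/428 = 43.1939; b·c/n = 77·79/428 = 14.2126
OR_MH = (56.4000 + 63.3884 + 43.1939) / (13.7712 + 6.4089 + 14.2126) = 162.9823 / 34.3927 = 4.73887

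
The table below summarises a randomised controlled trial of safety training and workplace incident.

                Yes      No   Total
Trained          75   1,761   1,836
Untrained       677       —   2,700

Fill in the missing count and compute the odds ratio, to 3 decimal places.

0.127

The missing cell is in the unexposed row: 2700 − 677 = 2023.
So a = 75, b = 1761, c = 677, d = 2023.
OR = (a·d)/(b·c) = (75 × 2023) / (1761 × 677) = 151725 / 1192197 = 0.12727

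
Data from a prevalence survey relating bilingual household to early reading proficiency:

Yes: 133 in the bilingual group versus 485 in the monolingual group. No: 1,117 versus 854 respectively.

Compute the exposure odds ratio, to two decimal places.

0.21

From the description: a = 133, b = 1117, c = 485, d = 854.
OR = (a·d)/(b·c) = (133 × 854) / (1117 × 485) = 113582 / 541745 = 0.20966
Exposure is associated with lower odds of early reading proficiency (OR = 0.21 < 1).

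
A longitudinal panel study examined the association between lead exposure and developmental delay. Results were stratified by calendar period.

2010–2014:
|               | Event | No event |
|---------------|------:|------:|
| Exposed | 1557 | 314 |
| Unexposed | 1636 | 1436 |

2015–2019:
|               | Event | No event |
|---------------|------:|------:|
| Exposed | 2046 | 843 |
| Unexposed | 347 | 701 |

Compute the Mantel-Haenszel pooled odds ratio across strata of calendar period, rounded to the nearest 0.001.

OR_MH = Σ(aᵢdᵢ/nᵢ) / Σ(bᵢcᵢ/nᵢ), where nᵢ is the stratum total.
Stratum 1 (2010–2014): n = 4943; a·d/n = 1557·1436/4943 = 452.3269; b·c/n = 314·1636/4943 = 103.9256
Stratum 2 (2015–2019): n = 3937; a·d/n = 2046·701/3937 = 364.2992; b·c/n = 843·347/3937 = 74.3005
OR_MH = (452.3269 + 364.2992) / (103.9256 + 74.3005) = 816.6261 / 178.2260 = 4.58197

4.582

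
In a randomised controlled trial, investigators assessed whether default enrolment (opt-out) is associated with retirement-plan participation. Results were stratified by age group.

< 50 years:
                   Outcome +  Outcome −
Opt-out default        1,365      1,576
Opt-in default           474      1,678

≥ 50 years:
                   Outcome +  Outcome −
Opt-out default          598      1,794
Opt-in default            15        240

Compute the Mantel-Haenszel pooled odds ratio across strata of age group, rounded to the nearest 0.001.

OR_MH = Σ(aᵢdᵢ/nᵢ) / Σ(bᵢcᵢ/nᵢ), where nᵢ is the stratum total.
Stratum 1 (< 50 years): n = 5093; a·d/n = 1365·1678/5093 = 449.7290; b·c/n = 1576·474/5093 = 146.6766
Stratum 2 (≥ 50 years): n = 2647; a·d/n = 598·240/2647 = 54.2199; b·c/n = 1794·15/2647 = 10.1662
OR_MH = (449.7290 + 54.2199) / (146.6766 + 10.1662) = 503.9489 / 156.8428 = 3.21308

3.213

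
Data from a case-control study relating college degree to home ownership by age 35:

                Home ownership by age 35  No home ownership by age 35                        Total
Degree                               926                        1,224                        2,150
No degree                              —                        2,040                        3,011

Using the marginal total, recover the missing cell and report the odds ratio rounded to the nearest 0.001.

The missing cell is in the unexposed row: 3011 − 2040 = 971.
So a = 926, b = 1224, c = 971, d = 2040.
OR = (a·d)/(b·c) = (926 × 2040) / (1224 × 971) = 1889040 / 1188504 = 1.58943

1.589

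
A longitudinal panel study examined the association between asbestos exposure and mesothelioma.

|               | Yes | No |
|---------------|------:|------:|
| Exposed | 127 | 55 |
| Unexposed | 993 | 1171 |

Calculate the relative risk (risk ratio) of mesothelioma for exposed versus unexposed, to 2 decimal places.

Cells: a = 127, b = 55, c = 993, d = 1171.
Risk in exposed = 127/182 = 0.69780; risk in unexposed = 993/2164 = 0.45887.
RR = 0.69780 / 0.45887 = 1.52069
The risk among the exposed is 1.52 times that among the unexposed.

1.52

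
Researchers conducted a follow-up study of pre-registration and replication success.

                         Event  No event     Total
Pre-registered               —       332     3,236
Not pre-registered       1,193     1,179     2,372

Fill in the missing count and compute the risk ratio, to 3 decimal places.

The missing cell is in the exposed row: 3236 − 332 = 2904.
So a = 2904, b = 332, c = 1193, d = 1179.
RR = [a/(a+b)] / [c/(c+d)] = (2904/3236) / (1193/2372) = 0.89740/0.50295 = 1.78428

1.784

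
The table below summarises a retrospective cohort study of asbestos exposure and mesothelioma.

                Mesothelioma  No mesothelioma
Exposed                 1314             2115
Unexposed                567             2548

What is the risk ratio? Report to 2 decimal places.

2.11

Cells: a = 1314, b = 2115, c = 567, d = 2548.
Risk in exposed = 1314/3429 = 0.38320; risk in unexposed = 567/3115 = 0.18202.
RR = 0.38320 / 0.18202 = 2.10525
The risk among the exposed is 2.11 times that among the unexposed.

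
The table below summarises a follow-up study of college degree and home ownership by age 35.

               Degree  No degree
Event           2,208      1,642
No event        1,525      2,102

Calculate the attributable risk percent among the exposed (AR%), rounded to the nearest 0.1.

25.9

Reading the table with exposure as columns: a = 2208 (Degree, case), b = 1525 (Degree, non-case), c = 1642 (No degree, case), d = 2102.
Risk in exposed = 2208/3733 = 0.59148; risk in unexposed = 1642/3744 = 0.43857.
RR = 0.59148/0.43857 = 1.34866
AR% = (RR − 1)/RR × 100 = (1.34866 − 1)/1.34866 × 100 = 25.8525%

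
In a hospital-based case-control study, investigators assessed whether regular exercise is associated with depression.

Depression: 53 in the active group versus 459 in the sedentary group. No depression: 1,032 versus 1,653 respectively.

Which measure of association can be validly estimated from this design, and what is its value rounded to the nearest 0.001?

0.185

From the description: a = 53, b = 1032, c = 459, d = 1653.
This is a hospital-based case-control study: participants were sampled on outcome status, so risks in the source population cannot be estimated directly — relative risk is not valid here. The odds ratio is the appropriate measure.
OR = (a·d)/(b·c) = (53 × 1653) / (1032 × 459) = 87609 / 473688 = 0.18495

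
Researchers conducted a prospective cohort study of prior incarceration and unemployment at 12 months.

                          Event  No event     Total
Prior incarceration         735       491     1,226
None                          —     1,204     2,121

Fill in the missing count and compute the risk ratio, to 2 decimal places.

1.39

The missing cell is in the unexposed row: 2121 − 1204 = 917.
So a = 735, b = 491, c = 917, d = 1204.
RR = [a/(a+b)] / [c/(c+d)] = (735/1226) / (917/2121) = 0.59951/0.43234 = 1.38665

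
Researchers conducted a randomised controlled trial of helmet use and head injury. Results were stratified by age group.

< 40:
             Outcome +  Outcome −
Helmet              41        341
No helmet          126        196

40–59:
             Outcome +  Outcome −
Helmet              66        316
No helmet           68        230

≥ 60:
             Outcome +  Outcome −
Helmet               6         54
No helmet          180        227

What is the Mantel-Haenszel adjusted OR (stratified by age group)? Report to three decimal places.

0.323

OR_MH = Σ(aᵢdᵢ/nᵢ) / Σ(bᵢcᵢ/nᵢ), where nᵢ is the stratum total.
Stratum 1 (< 40): n = 704; a·d/n = 41·196/704 = 11.4148; b·c/n = 341·126/704 = 61.0312
Stratum 2 (40–59): n = 680; a·d/n = 66·230/680 = 22.3235; b·c/n = 316·68/680 = 31.6000
Stratum 3 (≥ 60): n = 467; a·d/n = 6·227/467 = 2.9165; b·c/n = 54·180/467 = 20.8137
OR_MH = (11.4148 + 22.3235 + 2.9165) / (61.0312 + 31.6000 + 20.8137) = 36.6548 / 113.4450 = 0.32311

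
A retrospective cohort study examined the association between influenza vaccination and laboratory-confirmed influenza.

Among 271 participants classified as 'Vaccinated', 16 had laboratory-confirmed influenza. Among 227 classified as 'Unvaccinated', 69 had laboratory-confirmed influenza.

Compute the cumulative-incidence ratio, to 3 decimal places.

0.194

From the description: a = 16, b = 255, c = 69, d = 158.
Risk in exposed = 16/271 = 0.05904; risk in unexposed = 69/227 = 0.30396.
RR = 0.05904 / 0.30396 = 0.19423
The risk is 81% lower among the exposed than among the unexposed.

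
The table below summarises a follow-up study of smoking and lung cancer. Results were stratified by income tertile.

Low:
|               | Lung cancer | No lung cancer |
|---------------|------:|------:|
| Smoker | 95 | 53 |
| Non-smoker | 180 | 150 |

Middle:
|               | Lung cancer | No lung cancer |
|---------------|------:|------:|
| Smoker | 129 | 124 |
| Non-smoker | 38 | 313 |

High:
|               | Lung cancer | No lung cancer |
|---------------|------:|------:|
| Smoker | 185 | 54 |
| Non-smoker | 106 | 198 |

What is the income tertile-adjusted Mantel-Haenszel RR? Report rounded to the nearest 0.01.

RR_MH = Σ(aᵢ·n₀ᵢ/nᵢ) / Σ(cᵢ·n₁ᵢ/nᵢ), with n₁ᵢ = aᵢ+bᵢ (exposed), n₀ᵢ = cᵢ+dᵢ (unexposed), nᵢ = n₁ᵢ+n₀ᵢ.
Stratum 1 (Low): n₁ = 148, n₀ = 330, n = 478; a·n₀/n = 95·330/478 = 65.5858; c·n₁/n = 180·148/478 = 55.7322
Stratum 2 (Middle): n₁ = 253, n₀ = 351, n = 604; a·n₀/n = 129·351/604 = 74.9652; c·n₁/n = 38·253/604 = 15.9172
Stratum 3 (High): n₁ = 239, n₀ = 304, n = 543; a·n₀/n = 185·304/543 = 103.5727; c·n₁/n = 106·239/543 = 46.6556
RR_MH = (65.5858 + 74.9652 + 103.5727) / (55.7322 + 15.9172 + 46.6556) = 244.1237 / 118.3051 = 2.06351

2.06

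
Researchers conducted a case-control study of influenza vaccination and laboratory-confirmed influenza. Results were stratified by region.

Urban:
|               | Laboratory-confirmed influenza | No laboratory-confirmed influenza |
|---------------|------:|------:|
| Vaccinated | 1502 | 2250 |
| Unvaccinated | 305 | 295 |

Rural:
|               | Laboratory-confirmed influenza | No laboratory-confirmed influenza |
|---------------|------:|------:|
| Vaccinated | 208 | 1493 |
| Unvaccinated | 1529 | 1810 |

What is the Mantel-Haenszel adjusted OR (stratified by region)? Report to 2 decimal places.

0.29

OR_MH = Σ(aᵢdᵢ/nᵢ) / Σ(bᵢcᵢ/nᵢ), where nᵢ is the stratum total.
Stratum 1 (Urban): n = 4352; a·d/n = 1502·295/4352 = 101.8130; b·c/n = 2250·305/4352 = 157.6861
Stratum 2 (Rural): n = 5040; a·d/n = 208·1810/5040 = 74.6984; b·c/n = 1493·1529/5040 = 452.9359
OR_MH = (101.8130 + 74.6984) / (157.6861 + 452.9359) = 176.5114 / 610.6220 = 0.28907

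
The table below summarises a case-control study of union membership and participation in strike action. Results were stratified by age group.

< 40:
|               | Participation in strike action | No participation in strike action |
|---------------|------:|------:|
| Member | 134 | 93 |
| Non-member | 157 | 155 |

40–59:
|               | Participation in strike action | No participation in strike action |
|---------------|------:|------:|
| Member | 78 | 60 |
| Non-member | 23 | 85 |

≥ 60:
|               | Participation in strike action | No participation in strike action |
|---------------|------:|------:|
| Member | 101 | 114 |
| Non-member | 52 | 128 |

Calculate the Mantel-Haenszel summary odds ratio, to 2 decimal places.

OR_MH = Σ(aᵢdᵢ/nᵢ) / Σ(bᵢcᵢ/nᵢ), where nᵢ is the stratum total.
Stratum 1 (< 40): n = 539; a·d/n = 134·155/539 = 38.5343; b·c/n = 93·157/539 = 27.0891
Stratum 2 (40–59): n = 246; a·d/n = 78·85/246 = 26.9512; b·c/n = 60·23/246 = 5.6098
Stratum 3 (≥ 60): n = 395; a·d/n = 101·128/395 = 32.7291; b·c/n = 114·52/395 = 15.0076
OR_MH = (38.5343 + 26.9512 + 32.7291) / (27.0891 + 5.6098 + 15.0076) = 98.2147 / 47.7064 = 2.05873

2.06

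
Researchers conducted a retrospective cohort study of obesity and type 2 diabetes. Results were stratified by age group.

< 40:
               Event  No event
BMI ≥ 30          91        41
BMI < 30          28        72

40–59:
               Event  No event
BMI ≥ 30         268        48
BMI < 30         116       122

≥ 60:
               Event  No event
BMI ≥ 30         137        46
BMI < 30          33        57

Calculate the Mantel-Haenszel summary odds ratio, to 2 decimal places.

OR_MH = Σ(aᵢdᵢ/nᵢ) / Σ(bᵢcᵢ/nᵢ), where nᵢ is the stratum total.
Stratum 1 (< 40): n = 232; a·d/n = 91·72/232 = 28.2414; b·c/n = 41·28/232 = 4.9483
Stratum 2 (40–59): n = 554; a·d/n = 268·122/554 = 59.0181; b·c/n = 48·116/554 = 10.0505
Stratum 3 (≥ 60): n = 273; a·d/n = 137·57/273 = 28.6044; b·c/n = 46·33/273 = 5.5604
OR_MH = (28.2414 + 59.0181 + 28.6044) / (4.9483 + 10.0505 + 5.5604) = 115.8638 / 20.5593 = 5.63560

5.64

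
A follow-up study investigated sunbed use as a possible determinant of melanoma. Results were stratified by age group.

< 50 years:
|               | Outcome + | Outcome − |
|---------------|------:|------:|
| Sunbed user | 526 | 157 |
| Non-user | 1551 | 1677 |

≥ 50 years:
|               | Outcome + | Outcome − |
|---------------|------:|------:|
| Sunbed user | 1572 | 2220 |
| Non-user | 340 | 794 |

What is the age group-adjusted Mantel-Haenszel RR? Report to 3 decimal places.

1.495

RR_MH = Σ(aᵢ·n₀ᵢ/nᵢ) / Σ(cᵢ·n₁ᵢ/nᵢ), with n₁ᵢ = aᵢ+bᵢ (exposed), n₀ᵢ = cᵢ+dᵢ (unexposed), nᵢ = n₁ᵢ+n₀ᵢ.
Stratum 1 (< 50 years): n₁ = 683, n₀ = 3228, n = 3911; a·n₀/n = 526·3228/3911 = 434.1417; c·n₁/n = 1551·683/3911 = 270.8599
Stratum 2 (≥ 50 years): n₁ = 3792, n₀ = 1134, n = 4926; a·n₀/n = 1572·1134/4926 = 361.8855; c·n₁/n = 340·3792/4926 = 261.7296
RR_MH = (434.1417 + 361.8855) / (270.8599 + 261.7296) = 796.0272 / 532.5895 = 1.49464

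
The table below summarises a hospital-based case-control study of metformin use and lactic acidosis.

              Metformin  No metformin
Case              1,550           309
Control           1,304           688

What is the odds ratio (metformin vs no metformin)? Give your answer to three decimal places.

2.647

Reading the table with exposure as columns: a = 1550 (Metformin, case), b = 1304 (Metformin, non-case), c = 309 (No metformin, case), d = 688.
OR = (a·d)/(b·c) = (1550 × 688) / (1304 × 309) = 1066400 / 402936 = 2.64657
The odds of lactic acidosis are about 2.65 times as high in the metformin group.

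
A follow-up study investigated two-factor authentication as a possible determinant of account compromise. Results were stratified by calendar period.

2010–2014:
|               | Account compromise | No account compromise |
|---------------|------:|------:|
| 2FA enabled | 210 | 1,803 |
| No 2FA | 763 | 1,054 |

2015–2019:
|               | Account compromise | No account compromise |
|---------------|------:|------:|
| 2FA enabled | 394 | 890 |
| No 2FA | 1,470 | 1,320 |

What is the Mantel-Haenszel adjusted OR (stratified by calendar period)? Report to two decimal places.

OR_MH = Σ(aᵢdᵢ/nᵢ) / Σ(bᵢcᵢ/nᵢ), where nᵢ is the stratum total.
Stratum 1 (2010–2014): n = 3830; a·d/n = 210·1054/3830 = 57.7911; b·c/n = 1803·763/3830 = 359.1877
Stratum 2 (2015–2019): n = 4074; a·d/n = 394·1320/4074 = 127.6583; b·c/n = 890·1470/4074 = 321.1340
OR_MH = (57.7911 + 127.6583) / (359.1877 + 321.1340) = 185.4494 / 680.3217 = 0.27259

0.27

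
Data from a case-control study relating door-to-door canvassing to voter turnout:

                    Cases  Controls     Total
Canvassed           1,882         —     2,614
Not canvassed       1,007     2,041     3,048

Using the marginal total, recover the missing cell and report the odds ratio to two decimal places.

The missing cell is in the exposed row: 2614 − 1882 = 732.
So a = 1882, b = 732, c = 1007, d = 2041.
OR = (a·d)/(b·c) = (1882 × 2041) / (732 × 1007) = 3841162 / 737124 = 5.21101

5.21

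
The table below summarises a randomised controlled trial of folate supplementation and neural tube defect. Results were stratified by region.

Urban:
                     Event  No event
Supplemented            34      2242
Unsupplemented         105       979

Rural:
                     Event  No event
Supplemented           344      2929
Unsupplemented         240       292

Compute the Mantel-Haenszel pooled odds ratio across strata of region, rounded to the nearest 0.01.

0.14

OR_MH = Σ(aᵢdᵢ/nᵢ) / Σ(bᵢcᵢ/nᵢ), where nᵢ is the stratum total.
Stratum 1 (Urban): n = 3360; a·d/n = 34·979/3360 = 9.9065; b·c/n = 2242·105/3360 = 70.0625
Stratum 2 (Rural): n = 3805; a·d/n = 344·292/3805 = 26.3989; b·c/n = 2929·240/3805 = 184.7464
OR_MH = (9.9065 + 26.3989) / (70.0625 + 184.7464) = 36.3055 / 254.8089 = 0.14248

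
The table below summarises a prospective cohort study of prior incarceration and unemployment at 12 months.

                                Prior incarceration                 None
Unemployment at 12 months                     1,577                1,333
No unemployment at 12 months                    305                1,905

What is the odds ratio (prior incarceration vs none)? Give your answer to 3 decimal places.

Reading the table with exposure as columns: a = 1577 (Prior incarceration, case), b = 305 (Prior incarceration, non-case), c = 1333 (None, case), d = 1905.
OR = (a·d)/(b·c) = (1577 × 1905) / (305 × 1333) = 3004185 / 406565 = 7.38919
The odds of unemployment at 12 months are about 7.39 times as high in the prior incarceration group.

7.389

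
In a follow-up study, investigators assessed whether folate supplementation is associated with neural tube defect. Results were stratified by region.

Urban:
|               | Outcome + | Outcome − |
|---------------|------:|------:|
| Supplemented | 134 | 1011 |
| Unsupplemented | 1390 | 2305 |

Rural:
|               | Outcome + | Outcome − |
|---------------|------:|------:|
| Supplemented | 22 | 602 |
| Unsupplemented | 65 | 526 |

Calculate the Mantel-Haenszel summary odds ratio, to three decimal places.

OR_MH = Σ(aᵢdᵢ/nᵢ) / Σ(bᵢcᵢ/nᵢ), where nᵢ is the stratum total.
Stratum 1 (Urban): n = 4840; a·d/n = 134·2305/4840 = 63.8161; b·c/n = 1011·1390/4840 = 290.3492
Stratum 2 (Rural): n = 1215; a·d/n = 22·526/1215 = 9.5243; b·c/n = 602·65/1215 = 32.2058
OR_MH = (63.8161 + 9.5243) / (290.3492 + 32.2058) = 73.3404 / 322.5549 = 0.22737

0.227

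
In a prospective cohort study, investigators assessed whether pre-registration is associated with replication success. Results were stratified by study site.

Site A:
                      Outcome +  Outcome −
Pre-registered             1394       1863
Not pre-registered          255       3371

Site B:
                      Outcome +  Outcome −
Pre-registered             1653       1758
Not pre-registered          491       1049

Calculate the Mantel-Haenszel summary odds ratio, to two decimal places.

4.24

OR_MH = Σ(aᵢdᵢ/nᵢ) / Σ(bᵢcᵢ/nᵢ), where nᵢ is the stratum total.
Stratum 1 (Site A): n = 6883; a·d/n = 1394·3371/6883 = 682.7218; b·c/n = 1863·255/6883 = 69.0200
Stratum 2 (Site B): n = 4951; a·d/n = 1653·1049/4951 = 350.2317; b·c/n = 1758·491/4951 = 174.3442
OR_MH = (682.7218 + 350.2317) / (69.0200 + 174.3442) = 1032.9534 / 243.3642 = 4.24448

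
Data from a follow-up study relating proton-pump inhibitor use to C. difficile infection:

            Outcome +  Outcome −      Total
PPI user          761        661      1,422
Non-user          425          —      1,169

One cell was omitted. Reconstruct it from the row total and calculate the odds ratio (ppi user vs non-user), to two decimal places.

The missing cell is in the unexposed row: 1169 − 425 = 744.
So a = 761, b = 661, c = 425, d = 744.
OR = (a·d)/(b·c) = (761 × 744) / (661 × 425) = 566184 / 280925 = 2.01543

2.02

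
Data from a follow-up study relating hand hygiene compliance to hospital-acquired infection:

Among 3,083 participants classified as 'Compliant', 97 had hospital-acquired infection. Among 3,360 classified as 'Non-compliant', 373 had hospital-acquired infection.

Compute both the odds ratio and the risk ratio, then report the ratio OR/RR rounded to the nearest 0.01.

From the description: a = 97, b = 2986, c = 373, d = 2987.
OR = (97·2987)/(2986·373) = 289739/1113778 = 0.26014
Risk in exposed = 97/3083 = 0.03146; risk in unexposed = 373/3360 = 0.11101; RR = 0.28342
OR/RR = 0.26014 / 0.28342 = 0.91787
The outcome is not rare, so the OR lies further from 1 than the RR.

0.92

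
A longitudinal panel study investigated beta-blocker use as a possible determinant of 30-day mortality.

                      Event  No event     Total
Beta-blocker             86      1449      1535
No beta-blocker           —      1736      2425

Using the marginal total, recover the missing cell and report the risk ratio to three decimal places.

0.197

The missing cell is in the unexposed row: 2425 − 1736 = 689.
So a = 86, b = 1449, c = 689, d = 1736.
RR = [a/(a+b)] / [c/(c+d)] = (86/1535) / (689/2425) = 0.05603/0.28412 = 0.19719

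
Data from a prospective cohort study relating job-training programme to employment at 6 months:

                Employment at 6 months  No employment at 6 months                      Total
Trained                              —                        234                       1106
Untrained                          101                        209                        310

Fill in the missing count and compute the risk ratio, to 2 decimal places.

The missing cell is in the exposed row: 1106 − 234 = 872.
So a = 872, b = 234, c = 101, d = 209.
RR = [a/(a+b)] / [c/(c+d)] = (872/1106) / (101/310) = 0.78843/0.32581 = 2.41992

2.42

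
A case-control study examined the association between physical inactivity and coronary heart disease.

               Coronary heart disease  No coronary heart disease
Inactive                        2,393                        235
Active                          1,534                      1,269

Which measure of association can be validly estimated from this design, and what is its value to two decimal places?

Cells: a = 2393, b = 235, c = 1534, d = 1269.
This is a case-control study: participants were sampled on outcome status, so risks in the source population cannot be estimated directly — relative risk is not valid here. The odds ratio is the appropriate measure.
OR = (a·d)/(b·c) = (2393 × 1269) / (235 × 1534) = 3036717 / 360490 = 8.42386

8.42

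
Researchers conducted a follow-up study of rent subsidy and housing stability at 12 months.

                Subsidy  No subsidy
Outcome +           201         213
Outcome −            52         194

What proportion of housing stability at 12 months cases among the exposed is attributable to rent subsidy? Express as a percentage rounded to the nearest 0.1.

Reading the table with exposure as columns: a = 201 (Subsidy, case), b = 52 (Subsidy, non-case), c = 213 (No subsidy, case), d = 194.
Risk in exposed = 201/253 = 0.79447; risk in unexposed = 213/407 = 0.52334.
RR = 0.79447/0.52334 = 1.51806
AR% = (RR − 1)/RR × 100 = (1.51806 − 1)/1.51806 × 100 = 34.1267%

34.1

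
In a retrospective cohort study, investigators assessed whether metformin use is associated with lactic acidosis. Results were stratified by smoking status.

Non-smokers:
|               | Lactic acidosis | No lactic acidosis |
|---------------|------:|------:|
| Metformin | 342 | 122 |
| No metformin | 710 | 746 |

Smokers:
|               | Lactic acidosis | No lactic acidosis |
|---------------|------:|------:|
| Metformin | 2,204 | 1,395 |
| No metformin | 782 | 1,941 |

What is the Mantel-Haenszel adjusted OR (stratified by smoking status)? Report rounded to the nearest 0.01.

3.72

OR_MH = Σ(aᵢdᵢ/nᵢ) / Σ(bᵢcᵢ/nᵢ), where nᵢ is the stratum total.
Stratum 1 (Non-smokers): n = 1920; a·d/n = 342·746/1920 = 132.8812; b·c/n = 122·710/1920 = 45.1146
Stratum 2 (Smokers): n = 6322; a·d/n = 2204·1941/6322 = 676.6789; b·c/n = 1395·782/6322 = 172.5546
OR_MH = (132.8812 + 676.6789) / (45.1146 + 172.5546) = 809.5601 / 217.6692 = 3.71922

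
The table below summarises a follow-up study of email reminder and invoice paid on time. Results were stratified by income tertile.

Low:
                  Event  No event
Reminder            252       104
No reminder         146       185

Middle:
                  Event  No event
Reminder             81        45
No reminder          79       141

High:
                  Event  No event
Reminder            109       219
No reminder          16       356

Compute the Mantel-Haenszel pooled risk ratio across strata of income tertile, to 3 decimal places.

RR_MH = Σ(aᵢ·n₀ᵢ/nᵢ) / Σ(cᵢ·n₁ᵢ/nᵢ), with n₁ᵢ = aᵢ+bᵢ (exposed), n₀ᵢ = cᵢ+dᵢ (unexposed), nᵢ = n₁ᵢ+n₀ᵢ.
Stratum 1 (Low): n₁ = 356, n₀ = 331, n = 687; a·n₀/n = 252·331/687 = 121.4148; c·n₁/n = 146·356/687 = 75.6565
Stratum 2 (Middle): n₁ = 126, n₀ = 220, n = 346; a·n₀/n = 81·220/346 = 51.5029; c·n₁/n = 79·126/346 = 28.7688
Stratum 3 (High): n₁ = 328, n₀ = 372, n = 700; a·n₀/n = 109·372/700 = 57.9257; c·n₁/n = 16·328/700 = 7.4971
RR_MH = (121.4148 + 51.5029 + 57.9257) / (75.6565 + 28.7688 + 7.4971) = 230.8435 / 111.9224 = 2.06253

2.063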